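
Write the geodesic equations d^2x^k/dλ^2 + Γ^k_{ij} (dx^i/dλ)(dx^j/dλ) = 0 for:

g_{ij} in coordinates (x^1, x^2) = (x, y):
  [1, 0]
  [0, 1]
Geodesic equation: d^2x^k/dλ^2 + Γ^k_{ij} (dx^i/dλ)(dx^j/dλ) = 0.
All Christoffel symbols vanish, so the geodesics are straight lines:
d^2x/dλ^2 = 0
d^2y/dλ^2 = 0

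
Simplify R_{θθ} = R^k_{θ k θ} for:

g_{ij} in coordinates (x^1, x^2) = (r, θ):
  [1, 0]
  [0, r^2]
Non-zero Christoffel symbols (Γ^k_{ij} = Γ^k_{ji}):
Γ^r_{θ θ} = -r
Γ^θ_{r θ} = 1/r
R^r_{θ r θ} = ∂_r Γ^r_{θ θ} - ∂_θ Γ^r_{θ r} + Γ^r_{r m} Γ^m_{θ θ} - Γ^r_{θ m} Γ^m_{θ r}
  = (-1) - (0) + (0) - (-1) = 0
R^θ_{θ θ θ} = 0 (a repeated index in an antisymmetric pair)
R_{θθ} = R^r_{θ r θ} + R^θ_{θ θ θ} = (0) + (0) = 0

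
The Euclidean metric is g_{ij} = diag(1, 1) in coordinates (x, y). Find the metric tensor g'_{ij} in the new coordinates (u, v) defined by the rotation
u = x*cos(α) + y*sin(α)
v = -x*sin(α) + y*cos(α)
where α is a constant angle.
Invert the transformation: x = u*cos(α) - v*sin(α), y = u*sin(α) + v*cos(α)
g'_{ij} = (∂x^k/∂x'^i)(∂x^l/∂x'^j) g_{kl}; with g_{kl} = δ_{kl} this is Σ_k (∂x^k/∂x'^i)(∂x^k/∂x'^j).
Jacobian: ∂x/∂u = cos(α), ∂x/∂v = -sin(α), ∂y/∂u = sin(α), ∂y/∂v = cos(α)
g'_{uu} = (cos(α))(cos(α)) + (sin(α))(sin(α)) = 1
g'_{uv} = (cos(α))(-sin(α)) + (sin(α))(cos(α)) = 0
g'_{vv} = (-sin(α))(-sin(α)) + (cos(α))(cos(α)) = 1
g'_{ij} = diag(1, 1)
The Euclidean metric is invariant under rotations.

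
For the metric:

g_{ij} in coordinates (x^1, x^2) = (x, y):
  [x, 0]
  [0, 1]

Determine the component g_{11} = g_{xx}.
With x^1 = x, x^2 = y, g_{11} = g_{xx} is the row-1, column-1 entry of the matrix.
g_{11} = x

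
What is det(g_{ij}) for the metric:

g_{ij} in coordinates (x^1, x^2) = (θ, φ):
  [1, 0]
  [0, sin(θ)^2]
For a 2×2 metric: det(g) = g_{11}·g_{22} - g_{12}·g_{21}
= (1)·(sin(θ)^2) - (0)·(0)
= sin(θ)^2 - 0
det(g) = sin(θ)^2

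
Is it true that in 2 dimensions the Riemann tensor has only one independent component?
The number of independent components is n^2(n^2-1)/12 = 4·3/12 = 1 for n = 2 (e.g. R_{1212}).
Yes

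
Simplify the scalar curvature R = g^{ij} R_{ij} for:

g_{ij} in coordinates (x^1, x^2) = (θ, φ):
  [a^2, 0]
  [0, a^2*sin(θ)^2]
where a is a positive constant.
Non-zero Christoffel symbols (Γ^k_{ij} = Γ^k_{ji}):
Γ^θ_{φ φ} = -sin(2*θ)/2
Γ^φ_{θ φ} = 1/tan(θ)
Ricci tensor (R_{ij} = R^k_{ikj}): R_{θθ} = 1, R_{θφ} = 0, R_{φφ} = sin(θ)^2
Inverse metric: g^{θθ} = 1/a^2, g^{φφ} = 1/(a^2*sin(θ)^2)
R = g^{ij} R_{ij} = (1/a^2)(1) + (1/(a^2*sin(θ)^2))(sin(θ)^2) = 2/a^2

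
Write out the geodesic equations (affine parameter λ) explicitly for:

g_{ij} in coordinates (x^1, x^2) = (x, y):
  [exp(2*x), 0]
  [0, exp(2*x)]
Geodesic equation: d^2x^k/dλ^2 + Γ^k_{ij} (dx^i/dλ)(dx^j/dλ) = 0.
Non-zero Christoffel symbols:
Γ^x_{x x} = 1
Γ^x_{y y} = -1
Γ^y_{x y} = 1
Substituting (the symmetric pair Γ^k_{ij}, Γ^k_{ji} combines into a factor 2):
d^2x/dλ^2 + (dx/dλ)^2 - (dy/dλ)^2 = 0
d^2y/dλ^2 + 2 (dx/dλ)(dy/dλ) = 0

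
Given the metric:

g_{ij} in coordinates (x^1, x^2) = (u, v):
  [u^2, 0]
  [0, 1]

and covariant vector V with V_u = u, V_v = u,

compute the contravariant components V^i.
Inverse metric (diagonal): g^{uu} = 1/u^2, g^{vv} = 1
V^i = g^{ij} V_j:
V^u = (1/u^2)(u) + (0)(u) = 1/u
V^v = (0)(u) + (1)(u) = u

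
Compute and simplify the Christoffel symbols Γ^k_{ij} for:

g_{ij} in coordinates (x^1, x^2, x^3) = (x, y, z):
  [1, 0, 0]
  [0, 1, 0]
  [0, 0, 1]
Using Γ^k_{ij} = (1/2) g^{km} (∂_i g_{mj} + ∂_j g_{mi} - ∂_m g_{ij}); the metric is diagonal, so only the m = k term contributes.
Every metric component is constant, so all ∂_m g_{ij} = 0 and every Christoffel symbol vanishes.
All Christoffel symbols are zero.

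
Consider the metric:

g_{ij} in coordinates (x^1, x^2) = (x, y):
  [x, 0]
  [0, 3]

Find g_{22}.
With x^1 = x, x^2 = y, g_{22} = g_{yy} is the row-2, column-2 entry of the matrix.
g_{22} = 3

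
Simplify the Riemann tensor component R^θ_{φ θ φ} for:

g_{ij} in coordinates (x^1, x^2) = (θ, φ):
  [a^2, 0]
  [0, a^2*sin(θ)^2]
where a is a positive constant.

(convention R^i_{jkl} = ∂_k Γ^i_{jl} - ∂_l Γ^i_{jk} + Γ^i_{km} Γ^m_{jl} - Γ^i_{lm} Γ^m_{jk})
Non-zero Christoffel symbols (Γ^k_{ij} = Γ^k_{ji}):
Γ^θ_{φ φ} = -sin(2*θ)/2
Γ^φ_{θ φ} = 1/tan(θ)
R^θ_{φ θ φ} = ∂_θ Γ^θ_{φ φ} - ∂_φ Γ^θ_{φ θ} + Γ^θ_{θ m} Γ^m_{φ φ} - Γ^θ_{φ m} Γ^m_{φ θ}
  = (-cos(2*θ)) - (0) + (0) - (-cos(θ)^2) = sin(θ)^2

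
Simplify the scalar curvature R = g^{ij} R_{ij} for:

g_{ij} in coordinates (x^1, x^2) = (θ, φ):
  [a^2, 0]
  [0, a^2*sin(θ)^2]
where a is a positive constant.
Non-zero Christoffel symbols (Γ^k_{ij} = Γ^k_{ji}):
Γ^θ_{φ φ} = -sin(2*θ)/2
Γ^φ_{θ φ} = 1/tan(θ)
Ricci tensor (R_{ij} = R^k_{ikj}): R_{θθ} = 1, R_{θφ} = 0, R_{φφ} = sin(θ)^2
Inverse metric: g^{θθ} = 1/a^2, g^{φφ} = 1/(a^2*sin(θ)^2)
R = g^{ij} R_{ij} = (1/a^2)(1) + (1/(a^2*sin(θ)^2))(sin(θ)^2) = 2/a^2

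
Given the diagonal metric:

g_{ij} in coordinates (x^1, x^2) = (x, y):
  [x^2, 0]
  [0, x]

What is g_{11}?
With x^1 = x, x^2 = y, g_{11} = g_{xx} is the row-1, column-1 entry of the matrix.
g_{11} = x^2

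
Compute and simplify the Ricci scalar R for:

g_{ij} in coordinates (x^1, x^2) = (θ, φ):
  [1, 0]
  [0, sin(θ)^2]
Non-zero Christoffel symbols (Γ^k_{ij} = Γ^k_{ji}):
Γ^θ_{φ φ} = -sin(2*θ)/2
Γ^φ_{θ φ} = 1/tan(θ)
Ricci tensor (R_{ij} = R^k_{ikj}): R_{θθ} = 1, R_{θφ} = 0, R_{φφ} = sin(θ)^2
Inverse metric: g^{θθ} = 1, g^{φφ} = 1/sin(θ)^2
R = g^{ij} R_{ij} = (1)(1) + (1/sin(θ)^2)(sin(θ)^2) = 2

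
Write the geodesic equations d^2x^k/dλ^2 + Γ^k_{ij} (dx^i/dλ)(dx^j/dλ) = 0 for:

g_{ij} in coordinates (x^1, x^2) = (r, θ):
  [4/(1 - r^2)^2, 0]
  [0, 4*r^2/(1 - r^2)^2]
Geodesic equation: d^2x^k/dλ^2 + Γ^k_{ij} (dx^i/dλ)(dx^j/dλ) = 0.
Non-zero Christoffel symbols:
Γ^r_{r r} = 2*r/(1 - r^2)
Γ^r_{θ θ} = (r^3 + r)/(r^2 - 1)
Γ^θ_{r θ} = (-r^2 - 1)/(r^3 - r)
Substituting (the symmetric pair Γ^k_{ij}, Γ^k_{ji} combines into a factor 2):
d^2r/dλ^2 + (2*r/(1 - r^2)) (dr/dλ)^2 + ((r^3 + r)/(r^2 - 1)) (dθ/dλ)^2 = 0
d^2θ/dλ^2 + ((-2*r^2 - 2)/(r^3 - r)) (dr/dλ)(dθ/dλ) = 0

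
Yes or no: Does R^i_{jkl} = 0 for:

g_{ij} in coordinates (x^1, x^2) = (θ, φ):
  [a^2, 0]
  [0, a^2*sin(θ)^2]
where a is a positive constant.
Non-zero Christoffel symbols:
Γ^θ_{φ φ} = -sin(2*θ)/2
Γ^φ_{θ φ} = 1/tan(θ)
Ricci tensor: R_{θθ} = 1, R_{θφ} = 0, R_{φφ} = sin(θ)^2
The Ricci tensor is non-zero, so the Riemann tensor is non-zero: not flat.
No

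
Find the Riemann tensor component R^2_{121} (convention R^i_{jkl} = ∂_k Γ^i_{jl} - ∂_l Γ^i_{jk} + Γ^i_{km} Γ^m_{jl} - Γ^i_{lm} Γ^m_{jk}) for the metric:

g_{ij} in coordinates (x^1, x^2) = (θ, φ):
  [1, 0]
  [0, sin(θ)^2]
Non-zero Christoffel symbols (Γ^k_{ij} = Γ^k_{ji}):
Γ^θ_{φ φ} = -sin(2*θ)/2
Γ^φ_{θ φ} = 1/tan(θ)
R^φ_{θ φ θ} = ∂_φ Γ^φ_{θ θ} - ∂_θ Γ^φ_{θ φ} + Γ^φ_{φ m} Γ^m_{θ θ} - Γ^φ_{θ m} Γ^m_{θ φ}
  = (0) - (-1/sin(θ)^2) + (0) - (1/tan(θ)^2) = 1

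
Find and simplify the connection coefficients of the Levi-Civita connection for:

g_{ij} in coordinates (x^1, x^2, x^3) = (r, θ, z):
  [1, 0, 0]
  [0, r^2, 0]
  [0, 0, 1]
Using Γ^k_{ij} = (1/2) g^{km} (∂_i g_{mj} + ∂_j g_{mi} - ∂_m g_{ij}); the metric is diagonal, so only the m = k term contributes.
Non-zero symbols (using the symmetry Γ^k_{ij} = Γ^k_{ji}):
Γ^r_{θ θ} = (1/2) g^{rr} (∂_θ g_{rθ} + ∂_θ g_{rθ} - ∂_r g_{θθ}) = (1/2)(1)((0) + (0) - (2*r)) = -r
Γ^θ_{r θ} = (1/2) g^{θθ} (∂_r g_{θθ} + ∂_θ g_{θr} - ∂_θ g_{rθ}) = (1/2)(1/r^2)((2*r) + (0) - (0)) = 1/r
All other Christoffel symbols are zero.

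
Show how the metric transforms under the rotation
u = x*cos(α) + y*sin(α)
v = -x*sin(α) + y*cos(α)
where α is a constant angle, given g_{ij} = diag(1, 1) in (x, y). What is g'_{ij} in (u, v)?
Invert the transformation: x = u*cos(α) - v*sin(α), y = u*sin(α) + v*cos(α)
g'_{ij} = (∂x^k/∂x'^i)(∂x^l/∂x'^j) g_{kl}; with g_{kl} = δ_{kl} this is Σ_k (∂x^k/∂x'^i)(∂x^k/∂x'^j).
Jacobian: ∂x/∂u = cos(α), ∂x/∂v = -sin(α), ∂y/∂u = sin(α), ∂y/∂v = cos(α)
g'_{uu} = (cos(α))(cos(α)) + (sin(α))(sin(α)) = 1
g'_{uv} = (cos(α))(-sin(α)) + (sin(α))(cos(α)) = 0
g'_{vv} = (-sin(α))(-sin(α)) + (cos(α))(cos(α)) = 1
g'_{ij} = diag(1, 1)
The Euclidean metric is invariant under rotations.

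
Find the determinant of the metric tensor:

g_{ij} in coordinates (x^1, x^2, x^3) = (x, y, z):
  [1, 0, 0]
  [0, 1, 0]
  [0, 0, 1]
Diagonal metric: det(g) = g_{11}·g_{22}·g_{33}
= (1)·(1)·(1)
det(g) = 1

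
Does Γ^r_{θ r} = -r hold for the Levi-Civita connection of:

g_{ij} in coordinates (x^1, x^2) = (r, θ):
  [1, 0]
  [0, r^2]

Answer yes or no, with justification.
Γ^r_{θ r} = (1/2) g^{rr} (∂_θ g_{rr} + ∂_r g_{rθ} - ∂_r g_{θr}) = (1/2)(1)((0) + (0) - (0)) = 0
This differs from the proposed value -r.
No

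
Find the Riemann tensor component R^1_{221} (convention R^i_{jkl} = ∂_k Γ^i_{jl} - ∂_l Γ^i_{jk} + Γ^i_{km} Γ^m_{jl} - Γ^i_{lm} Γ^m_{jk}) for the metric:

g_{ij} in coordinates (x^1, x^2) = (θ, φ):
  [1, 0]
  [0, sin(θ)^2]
Non-zero Christoffel symbols (Γ^k_{ij} = Γ^k_{ji}):
Γ^θ_{φ φ} = -sin(2*θ)/2
Γ^φ_{θ φ} = 1/tan(θ)
R^θ_{φ φ θ} = ∂_φ Γ^θ_{φ θ} - ∂_θ Γ^θ_{φ φ} + Γ^θ_{φ m} Γ^m_{φ θ} - Γ^θ_{θ m} Γ^m_{φ φ}
  = (0) - (-cos(2*θ)) + (-cos(θ)^2) - (0) = -sin(θ)^2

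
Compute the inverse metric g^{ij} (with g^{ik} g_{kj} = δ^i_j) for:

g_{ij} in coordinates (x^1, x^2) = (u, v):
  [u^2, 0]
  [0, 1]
The metric is diagonal, so g^{ij} is diagonal with entries 1/g_{ii}: diag(1/(u^2), 1).
g^{ij}:
  [1/u^2, 0]
  [0, 1]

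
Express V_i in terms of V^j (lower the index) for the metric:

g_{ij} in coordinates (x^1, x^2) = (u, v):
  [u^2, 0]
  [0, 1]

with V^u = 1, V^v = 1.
V_i = g_{ij} V^j:
V_u = (u^2)(1) + (0)(1) = u^2
V_v = (0)(1) + (1)(1) = 1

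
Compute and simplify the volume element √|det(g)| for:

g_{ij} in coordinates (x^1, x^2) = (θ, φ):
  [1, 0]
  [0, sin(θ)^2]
det(g) = sin(θ)^2
√|det(g)| = sin(θ) (taking 0 < θ < π so that |sin(θ)| = sin(θ))
Volume element: dV = sin(θ) dθ dφ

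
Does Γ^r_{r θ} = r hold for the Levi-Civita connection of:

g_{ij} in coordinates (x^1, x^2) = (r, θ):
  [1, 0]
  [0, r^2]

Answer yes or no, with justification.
Γ^r_{r θ} = (1/2) g^{rr} (∂_r g_{rθ} + ∂_θ g_{rr} - ∂_r g_{rθ}) = (1/2)(1)((0) + (0) - (0)) = 0
This differs from the proposed value r.
No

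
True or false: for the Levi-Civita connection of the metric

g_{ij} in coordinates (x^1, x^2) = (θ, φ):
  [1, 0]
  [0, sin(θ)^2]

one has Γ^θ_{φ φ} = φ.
Γ^θ_{φ φ} = (1/2) g^{θθ} (∂_φ g_{θφ} + ∂_φ g_{θφ} - ∂_θ g_{φφ}) = (1/2)(1)((0) + (0) - (sin(2*θ))) = -sin(2*θ)/2
This differs from the proposed value φ.
False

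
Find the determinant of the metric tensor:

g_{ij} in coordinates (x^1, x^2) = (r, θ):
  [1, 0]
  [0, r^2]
For a 2×2 metric: det(g) = g_{11}·g_{22} - g_{12}·g_{21}
= (1)·(r^2) - (0)·(0)
= r^2 - 0
det(g) = r^2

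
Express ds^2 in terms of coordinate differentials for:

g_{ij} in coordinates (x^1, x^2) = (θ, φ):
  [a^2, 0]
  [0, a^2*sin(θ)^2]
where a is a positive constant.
ds^2 = g_{ij} dx^i dx^j; only the non-zero components contribute.
ds^2 = a^2 dθ^2 + a^2*sin(θ)^2 dφ^2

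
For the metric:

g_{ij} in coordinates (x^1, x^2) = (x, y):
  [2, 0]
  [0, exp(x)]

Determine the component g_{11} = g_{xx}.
With x^1 = x, x^2 = y, g_{11} = g_{xx} is the row-1, column-1 entry of the matrix.
g_{11} = 2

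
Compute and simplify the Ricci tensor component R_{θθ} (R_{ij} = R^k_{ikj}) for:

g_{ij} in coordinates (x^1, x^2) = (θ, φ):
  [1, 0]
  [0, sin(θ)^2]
Non-zero Christoffel symbols (Γ^k_{ij} = Γ^k_{ji}):
Γ^θ_{φ φ} = -sin(2*θ)/2
Γ^φ_{θ φ} = 1/tan(θ)
R^θ_{θ θ θ} = 0 (a repeated index in an antisymmetric pair)
R^φ_{θ φ θ} = ∂_φ Γ^φ_{θ θ} - ∂_θ Γ^φ_{θ φ} + Γ^φ_{φ m} Γ^m_{θ θ} - Γ^φ_{θ m} Γ^m_{θ φ}
  = (0) - (-1/sin(θ)^2) + (0) - (1/tan(θ)^2) = 1
R_{θθ} = R^θ_{θ θ θ} + R^φ_{θ φ θ} = (0) + (1) = 1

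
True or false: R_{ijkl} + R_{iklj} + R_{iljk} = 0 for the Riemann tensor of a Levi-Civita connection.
This is the first (algebraic) Bianchi identity.
True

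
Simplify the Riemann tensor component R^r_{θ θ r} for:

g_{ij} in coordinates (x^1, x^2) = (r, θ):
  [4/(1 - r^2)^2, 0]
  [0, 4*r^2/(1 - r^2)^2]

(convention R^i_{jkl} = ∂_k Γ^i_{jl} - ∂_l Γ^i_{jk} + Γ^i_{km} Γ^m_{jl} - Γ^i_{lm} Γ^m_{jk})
Non-zero Christoffel symbols (Γ^k_{ij} = Γ^k_{ji}):
Γ^r_{r r} = 2*r/(1 - r^2)
Γ^r_{θ θ} = (r^3 + r)/(r^2 - 1)
Γ^θ_{r θ} = (-r^2 - 1)/(r^3 - r)
R^r_{θ θ r} = ∂_θ Γ^r_{θ r} - ∂_r Γ^r_{θ θ} + Γ^r_{θ m} Γ^m_{θ r} - Γ^r_{r m} Γ^m_{θ θ}
  = (0) - ((r^4 - 4*r^2 - 1)/(r^2 - 1)^2) + (-(r^2 + 1)^2/(r^2 - 1)^2) - (-2*r^2*(r^2 + 1)/(r^2 - 1)^2) = 4*r^2/(r^2 - 1)^2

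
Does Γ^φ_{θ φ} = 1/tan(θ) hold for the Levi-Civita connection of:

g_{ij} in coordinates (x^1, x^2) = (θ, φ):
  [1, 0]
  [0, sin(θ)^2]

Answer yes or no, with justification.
Γ^φ_{θ φ} = (1/2) g^{φφ} (∂_θ g_{φφ} + ∂_φ g_{φθ} - ∂_φ g_{θφ}) = (1/2)(1/sin(θ)^2)((sin(2*θ)) + (0) - (0)) = 1/tan(θ)
This equals the proposed value 1/tan(θ).
Yes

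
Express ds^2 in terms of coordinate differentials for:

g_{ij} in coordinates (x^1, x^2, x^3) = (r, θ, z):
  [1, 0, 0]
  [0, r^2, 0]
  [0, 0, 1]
ds^2 = g_{ij} dx^i dx^j; only the non-zero components contribute.
ds^2 = dr^2 + r^2 dθ^2 + dz^2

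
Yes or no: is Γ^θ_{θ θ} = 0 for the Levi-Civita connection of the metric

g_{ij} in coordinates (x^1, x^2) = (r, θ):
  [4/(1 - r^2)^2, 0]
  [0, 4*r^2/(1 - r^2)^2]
Γ^θ_{θ θ} = (1/2) g^{θθ} (∂_θ g_{θθ} + ∂_θ g_{θθ} - ∂_θ g_{θθ}) = (1/2)((1 - r^2)^2/(4*r^2))((0) + (0) - (0)) = 0
This equals the proposed value 0.
Yes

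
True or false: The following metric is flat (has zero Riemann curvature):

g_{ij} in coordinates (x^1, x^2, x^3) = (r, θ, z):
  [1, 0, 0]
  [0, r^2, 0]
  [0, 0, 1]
Non-zero Christoffel symbols:
Γ^r_{θ θ} = -r
Γ^θ_{r θ} = 1/r
Ricci tensor: R_{rr} = 0, R_{rθ} = 0, R_{rz} = 0, R_{θθ} = 0, R_{θz} = 0, R_{zz} = 0
All R_{ij} vanish; in 3 dimensions the Riemann tensor is fully determined by the Ricci tensor, so R^i_{jkl} = 0: the metric is flat (curvilinear coordinates on flat space).
True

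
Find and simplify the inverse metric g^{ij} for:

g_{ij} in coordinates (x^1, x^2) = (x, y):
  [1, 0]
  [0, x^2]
The metric is diagonal, so g^{ij} is diagonal with entries 1/g_{ii}: diag(1, 1/(x^2)).
g^{ij}:
  [1, 0]
  [0, 1/x^2]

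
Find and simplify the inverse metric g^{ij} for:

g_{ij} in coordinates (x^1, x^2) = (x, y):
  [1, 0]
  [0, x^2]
The metric is diagonal, so g^{ij} is diagonal with entries 1/g_{ii}: diag(1, 1/(x^2)).
g^{ij}:
  [1, 0]
  [0, 1/x^2]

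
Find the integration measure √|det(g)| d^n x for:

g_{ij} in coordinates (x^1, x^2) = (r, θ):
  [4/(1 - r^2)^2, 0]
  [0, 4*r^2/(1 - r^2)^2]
det(g) = 16*r^2/(1 - r^2)^4
√|det(g)| = 4*r/(r^2 - 1)^2
Volume element: dV = 4*r/(r^2 - 1)^2 dr dθ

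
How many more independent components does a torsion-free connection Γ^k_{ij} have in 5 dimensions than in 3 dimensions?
Independent components in n dimensions: n × n(n+1)/2 = n^2(n+1)/2.
5D: 5 × 15 = 75
3D: 3 × 6 = 18
Difference = 75 - 18 = 57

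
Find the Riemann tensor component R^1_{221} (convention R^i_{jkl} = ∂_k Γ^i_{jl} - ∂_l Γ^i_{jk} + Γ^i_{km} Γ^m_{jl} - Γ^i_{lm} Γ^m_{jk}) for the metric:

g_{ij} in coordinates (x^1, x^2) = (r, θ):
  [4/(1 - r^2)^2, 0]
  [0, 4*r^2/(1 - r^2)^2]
Non-zero Christoffel symbols (Γ^k_{ij} = Γ^k_{ji}):
Γ^r_{r r} = 2*r/(1 - r^2)
Γ^r_{θ θ} = (r^3 + r)/(r^2 - 1)
Γ^θ_{r θ} = (-r^2 - 1)/(r^3 - r)
R^r_{θ θ r} = ∂_θ Γ^r_{θ r} - ∂_r Γ^r_{θ θ} + Γ^r_{θ m} Γ^m_{θ r} - Γ^r_{r m} Γ^m_{θ θ}
  = (0) - ((r^4 - 4*r^2 - 1)/(r^2 - 1)^2) + (-(r^2 + 1)^2/(r^2 - 1)^2) - (-2*r^2*(r^2 + 1)/(r^2 - 1)^2) = 4*r^2/(r^2 - 1)^2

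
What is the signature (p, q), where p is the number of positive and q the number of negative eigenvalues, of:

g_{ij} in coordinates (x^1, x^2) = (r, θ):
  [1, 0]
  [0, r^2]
The metric is diagonal, so its eigenvalues are the diagonal entries: 1, r^2 (at a generic point, where coordinate-dependent entries are positive).
2 positive, 0 negative.
(2, 0) - Riemannian (positive definite)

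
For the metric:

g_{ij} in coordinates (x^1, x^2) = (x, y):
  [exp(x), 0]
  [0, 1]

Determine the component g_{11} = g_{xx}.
With x^1 = x, x^2 = y, g_{11} = g_{xx} is the row-1, column-1 entry of the matrix.
g_{11} = exp(x)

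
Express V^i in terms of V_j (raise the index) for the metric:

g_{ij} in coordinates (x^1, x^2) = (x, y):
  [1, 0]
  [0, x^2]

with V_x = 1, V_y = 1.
Inverse metric (diagonal): g^{xx} = 1, g^{yy} = 1/x^2
V^i = g^{ij} V_j:
V^x = (1)(1) + (0)(1) = 1
V^y = (0)(1) + (1/x^2)(1) = 1/x^2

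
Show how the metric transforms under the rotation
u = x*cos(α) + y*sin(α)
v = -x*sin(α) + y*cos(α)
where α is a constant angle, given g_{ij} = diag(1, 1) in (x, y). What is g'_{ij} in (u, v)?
Invert the transformation: x = u*cos(α) - v*sin(α), y = u*sin(α) + v*cos(α)
g'_{ij} = (∂x^k/∂x'^i)(∂x^l/∂x'^j) g_{kl}; with g_{kl} = δ_{kl} this is Σ_k (∂x^k/∂x'^i)(∂x^k/∂x'^j).
Jacobian: ∂x/∂u = cos(α), ∂x/∂v = -sin(α), ∂y/∂u = sin(α), ∂y/∂v = cos(α)
g'_{uu} = (cos(α))(cos(α)) + (sin(α))(sin(α)) = 1
g'_{uv} = (cos(α))(-sin(α)) + (sin(α))(cos(α)) = 0
g'_{vv} = (-sin(α))(-sin(α)) + (cos(α))(cos(α)) = 1
g'_{ij} = diag(1, 1)
The Euclidean metric is invariant under rotations.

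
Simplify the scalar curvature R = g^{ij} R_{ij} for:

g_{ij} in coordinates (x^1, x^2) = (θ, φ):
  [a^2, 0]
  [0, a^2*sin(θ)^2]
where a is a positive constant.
Non-zero Christoffel symbols (Γ^k_{ij} = Γ^k_{ji}):
Γ^θ_{φ φ} = -sin(2*θ)/2
Γ^φ_{θ φ} = 1/tan(θ)
Ricci tensor (R_{ij} = R^k_{ikj}): R_{θθ} = 1, R_{θφ} = 0, R_{φφ} = sin(θ)^2
Inverse metric: g^{θθ} = 1/a^2, g^{φφ} = 1/(a^2*sin(θ)^2)
R = g^{ij} R_{ij} = (1/a^2)(1) + (1/(a^2*sin(θ)^2))(sin(θ)^2) = 2/a^2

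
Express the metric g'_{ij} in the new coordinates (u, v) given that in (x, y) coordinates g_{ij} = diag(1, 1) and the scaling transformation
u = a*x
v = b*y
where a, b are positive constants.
Invert the transformation: x = u/a, y = v/b
g'_{ij} = (∂x^k/∂x'^i)(∂x^l/∂x'^j) g_{kl}; with g_{kl} = δ_{kl} this is Σ_k (∂x^k/∂x'^i)(∂x^k/∂x'^j).
Jacobian: ∂x/∂u = 1/a, ∂x/∂v = 0, ∂y/∂u = 0, ∂y/∂v = 1/b
g'_{uu} = (1/a)(1/a) + (0)(0) = 1/a^2
g'_{uv} = (1/a)(0) + (0)(1/b) = 0
g'_{vv} = (0)(0) + (1/b)(1/b) = 1/b^2
g'_{ij} = diag(1/a^2, 1/b^2)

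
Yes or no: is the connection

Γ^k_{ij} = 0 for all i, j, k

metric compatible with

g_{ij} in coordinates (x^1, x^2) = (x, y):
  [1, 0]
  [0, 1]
Using ∇_k g_{ij} = ∂_k g_{ij} - Γ^m_{ki} g_{mj} - Γ^m_{kj} g_{im}:
e.g. ∇_y g_{xx} = (0) - (0) - (0) = 0
Every component ∇_k g_{ij} vanishes: the connection is metric compatible.
Yes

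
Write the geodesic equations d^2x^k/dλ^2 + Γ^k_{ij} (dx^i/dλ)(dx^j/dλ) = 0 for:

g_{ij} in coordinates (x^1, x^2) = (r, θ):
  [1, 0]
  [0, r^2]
Geodesic equation: d^2x^k/dλ^2 + Γ^k_{ij} (dx^i/dλ)(dx^j/dλ) = 0.
Non-zero Christoffel symbols:
Γ^r_{θ θ} = -r
Γ^θ_{r θ} = 1/r
Substituting (the symmetric pair Γ^k_{ij}, Γ^k_{ji} combines into a factor 2):
d^2r/dλ^2 - r (dθ/dλ)^2 = 0
d^2θ/dλ^2 + (2/r) (dr/dλ)(dθ/dλ) = 0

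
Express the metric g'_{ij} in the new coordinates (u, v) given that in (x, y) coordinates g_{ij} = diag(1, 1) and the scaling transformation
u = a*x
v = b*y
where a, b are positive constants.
Invert the transformation: x = u/a, y = v/b
g'_{ij} = (∂x^k/∂x'^i)(∂x^l/∂x'^j) g_{kl}; with g_{kl} = δ_{kl} this is Σ_k (∂x^k/∂x'^i)(∂x^k/∂x'^j).
Jacobian: ∂x/∂u = 1/a, ∂x/∂v = 0, ∂y/∂u = 0, ∂y/∂v = 1/b
g'_{uu} = (1/a)(1/a) + (0)(0) = 1/a^2
g'_{uv} = (1/a)(0) + (0)(1/b) = 0
g'_{vv} = (0)(0) + (1/b)(1/b) = 1/b^2
g'_{ij} = diag(1/a^2, 1/b^2)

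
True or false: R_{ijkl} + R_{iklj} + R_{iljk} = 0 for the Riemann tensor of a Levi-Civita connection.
This is the first (algebraic) Bianchi identity.
True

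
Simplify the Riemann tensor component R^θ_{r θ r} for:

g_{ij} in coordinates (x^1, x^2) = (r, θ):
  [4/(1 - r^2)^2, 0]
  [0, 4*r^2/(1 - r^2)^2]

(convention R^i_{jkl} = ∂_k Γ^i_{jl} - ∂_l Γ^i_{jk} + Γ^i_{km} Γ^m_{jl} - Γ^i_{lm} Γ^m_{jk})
Non-zero Christoffel symbols (Γ^k_{ij} = Γ^k_{ji}):
Γ^r_{r r} = 2*r/(1 - r^2)
Γ^r_{θ θ} = (r^3 + r)/(r^2 - 1)
Γ^θ_{r θ} = (-r^2 - 1)/(r^3 - r)
R^θ_{r θ r} = ∂_θ Γ^θ_{r r} - ∂_r Γ^θ_{r θ} + Γ^θ_{θ m} Γ^m_{r r} - Γ^θ_{r m} Γ^m_{r θ}
  = (0) - ((r^4 + 4*r^2 - 1)/(r^3 - r)^2) + (2*(r^2 + 1)/(r^2 - 1)^2) - ((r^2 + 1)^2/(r^3 - r)^2) = -4/(r^2 - 1)^2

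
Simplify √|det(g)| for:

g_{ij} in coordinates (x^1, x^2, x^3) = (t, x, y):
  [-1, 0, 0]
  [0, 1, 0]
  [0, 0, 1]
det(g) = -1
√|det(g)| = 1
Volume element: dV = 1 dt dx dy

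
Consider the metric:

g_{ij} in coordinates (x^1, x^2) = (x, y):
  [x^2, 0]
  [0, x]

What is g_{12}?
With x^1 = x, x^2 = y, g_{12} = g_{xy} is the row-1, column-2 entry of the matrix.
g_{12} = 0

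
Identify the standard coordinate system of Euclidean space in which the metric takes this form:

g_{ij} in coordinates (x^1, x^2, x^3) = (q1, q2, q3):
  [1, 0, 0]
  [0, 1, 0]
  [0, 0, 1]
All components are constant and the metric is the identity, i.e. orthonormal rectilinear coordinates.
Cartesian (3D) coordinates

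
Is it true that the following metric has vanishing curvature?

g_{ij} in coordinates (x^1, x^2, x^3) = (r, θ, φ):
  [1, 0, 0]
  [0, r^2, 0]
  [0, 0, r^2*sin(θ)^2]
Non-zero Christoffel symbols:
Γ^r_{θ θ} = -r
Γ^r_{φ φ} = -r*sin(θ)^2
Γ^θ_{r θ} = 1/r
Γ^θ_{φ φ} = -sin(2*θ)/2
Γ^φ_{r φ} = 1/r
Γ^φ_{θ φ} = 1/tan(θ)
Ricci tensor: R_{rr} = 0, R_{rθ} = 0, R_{rφ} = 0, R_{θθ} = 0, R_{θφ} = 0, R_{φφ} = 0
All R_{ij} vanish; in 3 dimensions the Riemann tensor is fully determined by the Ricci tensor, so R^i_{jkl} = 0: the metric is flat (curvilinear coordinates on flat space).
Yes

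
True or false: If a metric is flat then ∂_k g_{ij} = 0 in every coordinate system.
Flatness means R^i_{jkl} = 0; the components can still vary, e.g. the flat plane in polar coordinates has g_{θθ} = r^2.
False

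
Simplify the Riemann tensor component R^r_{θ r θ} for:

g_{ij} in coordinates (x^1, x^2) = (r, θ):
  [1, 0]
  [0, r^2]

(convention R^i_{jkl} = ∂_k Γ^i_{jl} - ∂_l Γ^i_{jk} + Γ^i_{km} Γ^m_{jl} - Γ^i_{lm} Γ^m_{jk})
Non-zero Christoffel symbols (Γ^k_{ij} = Γ^k_{ji}):
Γ^r_{θ θ} = -r
Γ^θ_{r θ} = 1/r
R^r_{θ r θ} = ∂_r Γ^r_{θ θ} - ∂_θ Γ^r_{θ r} + Γ^r_{r m} Γ^m_{θ θ} - Γ^r_{θ m} Γ^m_{θ r}
  = (-1) - (0) + (0) - (-1) = 0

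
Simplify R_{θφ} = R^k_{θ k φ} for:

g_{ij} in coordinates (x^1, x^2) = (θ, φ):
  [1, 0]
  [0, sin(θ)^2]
Non-zero Christoffel symbols (Γ^k_{ij} = Γ^k_{ji}):
Γ^θ_{φ φ} = -sin(2*θ)/2
Γ^φ_{θ φ} = 1/tan(θ)
R^θ_{θ θ φ} = 0 (a repeated index in an antisymmetric pair)
R^φ_{θ φ φ} = 0 (a repeated index in an antisymmetric pair)
R_{θφ} = R^θ_{θ θ φ} + R^φ_{θ φ φ} = (0) + (0) = 0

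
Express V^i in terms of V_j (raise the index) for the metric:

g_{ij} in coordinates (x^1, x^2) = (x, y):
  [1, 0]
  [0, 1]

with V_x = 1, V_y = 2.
Inverse metric (diagonal): g^{xx} = 1, g^{yy} = 1
V^i = g^{ij} V_j:
V^x = (1)(1) + (0)(2) = 1
V^y = (0)(1) + (1)(2) = 2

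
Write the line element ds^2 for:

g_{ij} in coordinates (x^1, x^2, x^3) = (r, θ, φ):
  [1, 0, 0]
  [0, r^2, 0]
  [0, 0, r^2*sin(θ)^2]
ds^2 = g_{ij} dx^i dx^j; only the non-zero components contribute.
ds^2 = dr^2 + r^2 dθ^2 + r^2*sin(θ)^2 dφ^2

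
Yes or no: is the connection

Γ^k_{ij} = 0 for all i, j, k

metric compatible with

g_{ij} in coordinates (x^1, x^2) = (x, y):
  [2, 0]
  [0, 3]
Using ∇_k g_{ij} = ∂_k g_{ij} - Γ^m_{ki} g_{mj} - Γ^m_{kj} g_{im}:
e.g. ∇_y g_{xx} = (0) - (0) - (0) = 0
Every component ∇_k g_{ij} vanishes: the connection is metric compatible.
Yes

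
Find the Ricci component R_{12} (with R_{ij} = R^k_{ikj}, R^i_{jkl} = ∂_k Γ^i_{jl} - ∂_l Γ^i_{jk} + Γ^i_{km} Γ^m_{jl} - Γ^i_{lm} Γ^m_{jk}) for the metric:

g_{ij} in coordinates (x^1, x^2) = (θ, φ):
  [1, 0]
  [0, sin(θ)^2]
Non-zero Christoffel symbols (Γ^k_{ij} = Γ^k_{ji}):
Γ^θ_{φ φ} = -sin(2*θ)/2
Γ^φ_{θ φ} = 1/tan(θ)
R^θ_{θ θ φ} = 0 (a repeated index in an antisymmetric pair)
R^φ_{θ φ φ} = 0 (a repeated index in an antisymmetric pair)
R_{θφ} = R^θ_{θ θ φ} + R^φ_{θ φ φ} = (0) + (0) = 0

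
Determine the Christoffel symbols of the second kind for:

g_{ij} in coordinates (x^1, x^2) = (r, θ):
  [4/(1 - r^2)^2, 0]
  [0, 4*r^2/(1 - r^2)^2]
Using Γ^k_{ij} = (1/2) g^{km} (∂_i g_{mj} + ∂_j g_{mi} - ∂_m g_{ij}); the metric is diagonal, so only the m = k term contributes.
Non-zero symbols (using the symmetry Γ^k_{ij} = Γ^k_{ji}):
Γ^r_{r r} = (1/2) g^{rr} (∂_r g_{rr} + ∂_r g_{rr} - ∂_r g_{rr}) = (1/2)((1 - r^2)^2/4)((16*r/(1 - r^2)^3) + (16*r/(1 - r^2)^3) - (16*r/(1 - r^2)^3)) = 2*r/(1 - r^2)
Γ^r_{θ θ} = (1/2) g^{rr} (∂_θ g_{rθ} + ∂_θ g_{rθ} - ∂_r g_{θθ}) = (1/2)((1 - r^2)^2/4)((0) + (0) - (-8*(r^3 + r)/(r^2 - 1)^3)) = (r^3 + r)/(r^2 - 1)
Γ^θ_{r θ} = (1/2) g^{θθ} (∂_r g_{θθ} + ∂_θ g_{θr} - ∂_θ g_{rθ}) = (1/2)((1 - r^2)^2/(4*r^2))((-8*(r^3 + r)/(r^2 - 1)^3) + (0) - (0)) = (-r^2 - 1)/(r^3 - r)
All other Christoffel symbols are zero.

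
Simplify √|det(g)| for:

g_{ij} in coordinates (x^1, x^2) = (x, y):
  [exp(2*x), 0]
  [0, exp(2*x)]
det(g) = exp(4*x)
√|det(g)| = exp(2*x)
Volume element: dV = exp(2*x) dx dy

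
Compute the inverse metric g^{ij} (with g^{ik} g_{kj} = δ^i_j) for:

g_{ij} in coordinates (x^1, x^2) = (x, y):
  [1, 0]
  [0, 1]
The metric is diagonal, so g^{ij} is diagonal with entries 1/g_{ii}: diag(1, 1).
g^{ij}:
  [1, 0]
  [0, 1]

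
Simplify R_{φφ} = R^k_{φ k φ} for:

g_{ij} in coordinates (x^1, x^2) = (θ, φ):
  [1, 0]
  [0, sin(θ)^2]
Non-zero Christoffel symbols (Γ^k_{ij} = Γ^k_{ji}):
Γ^θ_{φ φ} = -sin(2*θ)/2
Γ^φ_{θ φ} = 1/tan(θ)
R^θ_{φ θ φ} = ∂_θ Γ^θ_{φ φ} - ∂_φ Γ^θ_{φ θ} + Γ^θ_{θ m} Γ^m_{φ φ} - Γ^θ_{φ m} Γ^m_{φ θ}
  = (-cos(2*θ)) - (0) + (0) - (-cos(θ)^2) = sin(θ)^2
R^φ_{φ φ φ} = 0 (a repeated index in an antisymmetric pair)
R_{φφ} = R^θ_{φ θ φ} + R^φ_{φ φ φ} = (sin(θ)^2) + (0) = sin(θ)^2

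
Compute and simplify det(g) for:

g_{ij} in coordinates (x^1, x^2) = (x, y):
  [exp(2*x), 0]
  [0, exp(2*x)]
For a 2×2 metric: det(g) = g_{11}·g_{22} - g_{12}·g_{21}
= (exp(2*x))·(exp(2*x)) - (0)·(0)
= exp(4*x) - 0
det(g) = exp(4*x)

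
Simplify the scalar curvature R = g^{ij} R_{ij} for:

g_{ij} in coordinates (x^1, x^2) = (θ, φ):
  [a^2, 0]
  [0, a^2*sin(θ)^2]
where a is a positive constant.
Non-zero Christoffel symbols (Γ^k_{ij} = Γ^k_{ji}):
Γ^θ_{φ φ} = -sin(2*θ)/2
Γ^φ_{θ φ} = 1/tan(θ)
Ricci tensor (R_{ij} = R^k_{ikj}): R_{θθ} = 1, R_{θφ} = 0, R_{φφ} = sin(θ)^2
Inverse metric: g^{θθ} = 1/a^2, g^{φφ} = 1/(a^2*sin(θ)^2)
R = g^{ij} R_{ij} = (1/a^2)(1) + (1/(a^2*sin(θ)^2))(sin(θ)^2) = 2/a^2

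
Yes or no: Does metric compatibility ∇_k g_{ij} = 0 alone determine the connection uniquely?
One also needs vanishing torsion; metric compatibility plus torsion-freeness singles out the Levi-Civita connection.
No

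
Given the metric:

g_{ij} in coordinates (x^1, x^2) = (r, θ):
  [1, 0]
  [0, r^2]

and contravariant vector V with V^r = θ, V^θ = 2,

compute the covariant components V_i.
V_i = g_{ij} V^j:
V_r = (1)(θ) + (0)(2) = θ
V_θ = (0)(θ) + (r^2)(2) = 2*r^2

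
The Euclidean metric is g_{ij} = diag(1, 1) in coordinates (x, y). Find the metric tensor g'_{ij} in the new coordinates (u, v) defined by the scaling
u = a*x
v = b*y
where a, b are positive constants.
Invert the transformation: x = u/a, y = v/b
g'_{ij} = (∂x^k/∂x'^i)(∂x^l/∂x'^j) g_{kl}; with g_{kl} = δ_{kl} this is Σ_k (∂x^k/∂x'^i)(∂x^k/∂x'^j).
Jacobian: ∂x/∂u = 1/a, ∂x/∂v = 0, ∂y/∂u = 0, ∂y/∂v = 1/b
g'_{uu} = (1/a)(1/a) + (0)(0) = 1/a^2
g'_{uv} = (1/a)(0) + (0)(1/b) = 0
g'_{vv} = (0)(0) + (1/b)(1/b) = 1/b^2
g'_{ij} = diag(1/a^2, 1/b^2)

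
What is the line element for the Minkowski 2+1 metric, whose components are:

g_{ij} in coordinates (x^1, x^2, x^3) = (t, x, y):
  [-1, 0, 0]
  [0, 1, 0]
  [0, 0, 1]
ds^2 = g_{ij} dx^i dx^j; only the non-zero components contribute.
ds^2 = -dt^2 + dx^2 + dy^2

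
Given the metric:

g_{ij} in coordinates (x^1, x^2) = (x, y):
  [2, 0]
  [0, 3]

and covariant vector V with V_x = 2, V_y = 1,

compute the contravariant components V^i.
Inverse metric (diagonal): g^{xx} = 1/2, g^{yy} = 1/3
V^i = g^{ij} V_j:
V^x = (1/2)(2) + (0)(1) = 1
V^y = (0)(2) + (1/3)(1) = 1/3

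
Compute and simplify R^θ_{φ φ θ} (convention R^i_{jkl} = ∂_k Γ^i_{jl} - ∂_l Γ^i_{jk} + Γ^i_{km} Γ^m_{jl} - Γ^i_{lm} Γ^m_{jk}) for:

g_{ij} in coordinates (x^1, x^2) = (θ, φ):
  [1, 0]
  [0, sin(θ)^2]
Non-zero Christoffel symbols (Γ^k_{ij} = Γ^k_{ji}):
Γ^θ_{φ φ} = -sin(2*θ)/2
Γ^φ_{θ φ} = 1/tan(θ)
R^θ_{φ φ θ} = ∂_φ Γ^θ_{φ θ} - ∂_θ Γ^θ_{φ φ} + Γ^θ_{φ m} Γ^m_{φ θ} - Γ^θ_{θ m} Γ^m_{φ φ}
  = (0) - (-cos(2*θ)) + (-cos(θ)^2) - (0) = -sin(θ)^2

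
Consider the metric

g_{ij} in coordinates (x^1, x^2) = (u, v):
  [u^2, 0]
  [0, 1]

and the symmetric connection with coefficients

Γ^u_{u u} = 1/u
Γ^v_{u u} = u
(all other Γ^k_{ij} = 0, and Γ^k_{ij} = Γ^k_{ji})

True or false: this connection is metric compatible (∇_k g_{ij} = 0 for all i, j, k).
Using ∇_k g_{ij} = ∂_k g_{ij} - Γ^m_{ki} g_{mj} - Γ^m_{kj} g_{im}:
∇_u g_{uv} = (0) - (u) - (0) = -u ≠ 0
So the connection is not metric compatible (it is not the Levi-Civita connection).
False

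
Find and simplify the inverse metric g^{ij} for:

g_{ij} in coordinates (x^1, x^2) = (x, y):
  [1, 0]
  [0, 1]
The metric is diagonal, so g^{ij} is diagonal with entries 1/g_{ii}: diag(1, 1).
g^{ij}:
  [1, 0]
  [0, 1]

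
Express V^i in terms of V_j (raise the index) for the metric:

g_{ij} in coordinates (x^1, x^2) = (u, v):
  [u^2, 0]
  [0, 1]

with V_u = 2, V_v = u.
Inverse metric (diagonal): g^{uu} = 1/u^2, g^{vv} = 1
V^i = g^{ij} V_j:
V^u = (1/u^2)(2) + (0)(u) = 2/u^2
V^v = (0)(2) + (1)(u) = u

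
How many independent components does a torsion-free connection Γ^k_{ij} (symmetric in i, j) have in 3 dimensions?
Γ^k_{ij} has n choices for the upper index and n(n+1)/2 independent symmetric lower index pairs.
Total = 3 × 3×4/2 = 3 × 6 = 18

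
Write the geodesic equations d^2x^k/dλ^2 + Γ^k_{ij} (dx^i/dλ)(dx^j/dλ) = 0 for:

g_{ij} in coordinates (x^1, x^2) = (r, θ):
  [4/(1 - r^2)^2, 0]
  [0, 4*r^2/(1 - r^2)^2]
Geodesic equation: d^2x^k/dλ^2 + Γ^k_{ij} (dx^i/dλ)(dx^j/dλ) = 0.
Non-zero Christoffel symbols:
Γ^r_{r r} = 2*r/(1 - r^2)
Γ^r_{θ θ} = (r^3 + r)/(r^2 - 1)
Γ^θ_{r θ} = (-r^2 - 1)/(r^3 - r)
Substituting (the symmetric pair Γ^k_{ij}, Γ^k_{ji} combines into a factor 2):
d^2r/dλ^2 + (2*r/(1 - r^2)) (dr/dλ)^2 + ((r^3 + r)/(r^2 - 1)) (dθ/dλ)^2 = 0
d^2θ/dλ^2 + ((-2*r^2 - 2)/(r^3 - r)) (dr/dλ)(dθ/dλ) = 0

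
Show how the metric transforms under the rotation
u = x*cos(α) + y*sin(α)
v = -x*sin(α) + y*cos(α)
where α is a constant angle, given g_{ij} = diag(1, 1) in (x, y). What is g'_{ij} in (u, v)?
Invert the transformation: x = u*cos(α) - v*sin(α), y = u*sin(α) + v*cos(α)
g'_{ij} = (∂x^k/∂x'^i)(∂x^l/∂x'^j) g_{kl}; with g_{kl} = δ_{kl} this is Σ_k (∂x^k/∂x'^i)(∂x^k/∂x'^j).
Jacobian: ∂x/∂u = cos(α), ∂x/∂v = -sin(α), ∂y/∂u = sin(α), ∂y/∂v = cos(α)
g'_{uu} = (cos(α))(cos(α)) + (sin(α))(sin(α)) = 1
g'_{uv} = (cos(α))(-sin(α)) + (sin(α))(cos(α)) = 0
g'_{vv} = (-sin(α))(-sin(α)) + (cos(α))(cos(α)) = 1
g'_{ij} = diag(1, 1)
The Euclidean metric is invariant under rotations.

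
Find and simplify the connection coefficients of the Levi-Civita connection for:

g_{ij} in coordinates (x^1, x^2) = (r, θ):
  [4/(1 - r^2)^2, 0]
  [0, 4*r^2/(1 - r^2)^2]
Using Γ^k_{ij} = (1/2) g^{km} (∂_i g_{mj} + ∂_j g_{mi} - ∂_m g_{ij}); the metric is diagonal, so only the m = k term contributes.
Non-zero symbols (using the symmetry Γ^k_{ij} = Γ^k_{ji}):
Γ^r_{r r} = (1/2) g^{rr} (∂_r g_{rr} + ∂_r g_{rr} - ∂_r g_{rr}) = (1/2)((1 - r^2)^2/4)((16*r/(1 - r^2)^3) + (16*r/(1 - r^2)^3) - (16*r/(1 - r^2)^3)) = 2*r/(1 - r^2)
Γ^r_{θ θ} = (1/2) g^{rr} (∂_θ g_{rθ} + ∂_θ g_{rθ} - ∂_r g_{θθ}) = (1/2)((1 - r^2)^2/4)((0) + (0) - (-8*(r^3 + r)/(r^2 - 1)^3)) = (r^3 + r)/(r^2 - 1)
Γ^θ_{r θ} = (1/2) g^{θθ} (∂_r g_{θθ} + ∂_θ g_{θr} - ∂_θ g_{rθ}) = (1/2)((1 - r^2)^2/(4*r^2))((-8*(r^3 + r)/(r^2 - 1)^3) + (0) - (0)) = (-r^2 - 1)/(r^3 - r)
All other Christoffel symbols are zero.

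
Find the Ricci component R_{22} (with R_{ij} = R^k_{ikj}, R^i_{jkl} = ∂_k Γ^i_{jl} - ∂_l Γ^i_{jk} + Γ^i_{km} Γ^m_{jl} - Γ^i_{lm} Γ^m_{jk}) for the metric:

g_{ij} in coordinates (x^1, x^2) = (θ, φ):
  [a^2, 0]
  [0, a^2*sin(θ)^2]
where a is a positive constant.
Non-zero Christoffel symbols (Γ^k_{ij} = Γ^k_{ji}):
Γ^θ_{φ φ} = -sin(2*θ)/2
Γ^φ_{θ φ} = 1/tan(θ)
R^θ_{φ θ φ} = ∂_θ Γ^θ_{φ φ} - ∂_φ Γ^θ_{φ θ} + Γ^θ_{θ m} Γ^m_{φ φ} - Γ^θ_{φ m} Γ^m_{φ θ}
  = (-cos(2*θ)) - (0) + (0) - (-cos(θ)^2) = sin(θ)^2
R^φ_{φ φ φ} = 0 (a repeated index in an antisymmetric pair)
R_{φφ} = R^θ_{φ θ φ} + R^φ_{φ φ φ} = (sin(θ)^2) + (0) = sin(θ)^2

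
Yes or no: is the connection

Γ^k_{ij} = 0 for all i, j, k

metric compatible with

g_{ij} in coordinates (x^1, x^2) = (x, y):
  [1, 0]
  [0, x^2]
Using ∇_k g_{ij} = ∂_k g_{ij} - Γ^m_{ki} g_{mj} - Γ^m_{kj} g_{im}:
∇_x g_{yy} = (2*x) - (0) - (0) = 2*x ≠ 0
So the connection is not metric compatible (it is not the Levi-Civita connection).
No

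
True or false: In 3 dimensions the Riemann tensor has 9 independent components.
n^2(n^2-1)/12 = 9·8/12 = 6 independent components for n = 3.
False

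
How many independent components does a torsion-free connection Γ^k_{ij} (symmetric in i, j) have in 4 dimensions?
Γ^k_{ij} has n choices for the upper index and n(n+1)/2 independent symmetric lower index pairs.
Total = 4 × 4×5/2 = 4 × 10 = 40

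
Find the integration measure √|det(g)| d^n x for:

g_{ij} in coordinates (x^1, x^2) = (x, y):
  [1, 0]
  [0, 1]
det(g) = 1
√|det(g)| = 1
Volume element: dV = 1 dx dy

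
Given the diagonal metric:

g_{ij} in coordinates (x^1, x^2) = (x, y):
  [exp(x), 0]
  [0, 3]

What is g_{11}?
With x^1 = x, x^2 = y, g_{11} = g_{xx} is the row-1, column-1 entry of the matrix.
g_{11} = exp(x)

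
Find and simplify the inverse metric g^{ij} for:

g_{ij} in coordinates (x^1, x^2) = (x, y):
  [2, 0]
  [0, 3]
The metric is diagonal, so g^{ij} is diagonal with entries 1/g_{ii}: diag(1/2, 1/3).
g^{ij}:
  [1/2, 0]
  [0, 1/3]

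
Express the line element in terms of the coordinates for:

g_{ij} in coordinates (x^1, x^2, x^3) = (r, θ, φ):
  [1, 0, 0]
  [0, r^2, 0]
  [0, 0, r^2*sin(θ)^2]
ds^2 = g_{ij} dx^i dx^j; only the non-zero components contribute.
ds^2 = dr^2 + r^2 dθ^2 + r^2*sin(θ)^2 dφ^2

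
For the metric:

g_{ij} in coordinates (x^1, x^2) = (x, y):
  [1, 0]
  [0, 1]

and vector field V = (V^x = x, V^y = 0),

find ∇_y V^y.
All Christoffel symbols are zero.
∇_y V^y = ∂_y V^y + Γ^y_{y j} V^j
  = (0) + (0)(x) + (0)(0)
  = 0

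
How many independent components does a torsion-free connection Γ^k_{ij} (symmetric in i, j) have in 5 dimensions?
Γ^k_{ij} has n choices for the upper index and n(n+1)/2 independent symmetric lower index pairs.
Total = 5 × 5×6/2 = 5 × 15 = 75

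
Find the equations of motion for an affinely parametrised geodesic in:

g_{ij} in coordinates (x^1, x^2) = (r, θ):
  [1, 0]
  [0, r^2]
Geodesic equation: d^2x^k/dλ^2 + Γ^k_{ij} (dx^i/dλ)(dx^j/dλ) = 0.
Non-zero Christoffel symbols:
Γ^r_{θ θ} = -r
Γ^θ_{r θ} = 1/r
Substituting (the symmetric pair Γ^k_{ij}, Γ^k_{ji} combines into a factor 2):
d^2r/dλ^2 - r (dθ/dλ)^2 = 0
d^2θ/dλ^2 + (2/r) (dr/dλ)(dθ/dλ) = 0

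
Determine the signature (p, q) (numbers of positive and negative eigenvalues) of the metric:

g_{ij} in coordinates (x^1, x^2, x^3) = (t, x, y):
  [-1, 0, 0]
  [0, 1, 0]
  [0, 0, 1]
The metric is diagonal, so its eigenvalues are the diagonal entries: -1, 1, 1 (at a generic point, where coordinate-dependent entries are positive).
2 positive, 1 negative.
(2, 1) - Lorentzian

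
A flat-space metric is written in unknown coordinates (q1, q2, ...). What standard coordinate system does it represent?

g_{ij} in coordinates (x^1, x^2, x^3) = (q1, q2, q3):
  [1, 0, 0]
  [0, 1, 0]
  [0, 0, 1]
All components are constant and the metric is the identity, i.e. orthonormal rectilinear coordinates.
Cartesian (3D) coordinates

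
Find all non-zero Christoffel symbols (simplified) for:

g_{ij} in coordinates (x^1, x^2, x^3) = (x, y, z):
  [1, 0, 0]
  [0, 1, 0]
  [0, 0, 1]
Using Γ^k_{ij} = (1/2) g^{km} (∂_i g_{mj} + ∂_j g_{mi} - ∂_m g_{ij}); the metric is diagonal, so only the m = k term contributes.
Every metric component is constant, so all ∂_m g_{ij} = 0 and every Christoffel symbol vanishes.
All Christoffel symbols are zero.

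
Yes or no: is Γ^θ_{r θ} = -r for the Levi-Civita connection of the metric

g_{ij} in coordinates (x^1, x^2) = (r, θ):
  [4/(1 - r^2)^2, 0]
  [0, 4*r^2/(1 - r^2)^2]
Γ^θ_{r θ} = (1/2) g^{θθ} (∂_r g_{θθ} + ∂_θ g_{θr} - ∂_θ g_{rθ}) = (1/2)((1 - r^2)^2/(4*r^2))((-8*(r^3 + r)/(r^2 - 1)^3) + (0) - (0)) = (-r^2 - 1)/(r^3 - r)
This differs from the proposed value -r.
No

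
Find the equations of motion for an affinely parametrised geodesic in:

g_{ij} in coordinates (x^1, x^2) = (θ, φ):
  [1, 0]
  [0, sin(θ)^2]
Geodesic equation: d^2x^k/dλ^2 + Γ^k_{ij} (dx^i/dλ)(dx^j/dλ) = 0.
Non-zero Christoffel symbols:
Γ^θ_{φ φ} = -sin(2*θ)/2
Γ^φ_{θ φ} = 1/tan(θ)
Substituting (the symmetric pair Γ^k_{ij}, Γ^k_{ji} combines into a factor 2):
d^2θ/dλ^2 - (sin(2*θ)/2) (dφ/dλ)^2 = 0
d^2φ/dλ^2 + (2/tan(θ)) (dθ/dλ)(dφ/dλ) = 0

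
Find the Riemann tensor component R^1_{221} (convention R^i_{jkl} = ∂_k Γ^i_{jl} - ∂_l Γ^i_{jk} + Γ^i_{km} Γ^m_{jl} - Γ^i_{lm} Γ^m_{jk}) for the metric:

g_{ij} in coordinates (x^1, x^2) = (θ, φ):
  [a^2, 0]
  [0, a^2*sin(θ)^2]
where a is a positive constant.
Non-zero Christoffel symbols (Γ^k_{ij} = Γ^k_{ji}):
Γ^θ_{φ φ} = -sin(2*θ)/2
Γ^φ_{θ φ} = 1/tan(θ)
R^θ_{φ φ θ} = ∂_φ Γ^θ_{φ θ} - ∂_θ Γ^θ_{φ φ} + Γ^θ_{φ m} Γ^m_{φ θ} - Γ^θ_{θ m} Γ^m_{φ φ}
  = (0) - (-cos(2*θ)) + (-cos(θ)^2) - (0) = -sin(θ)^2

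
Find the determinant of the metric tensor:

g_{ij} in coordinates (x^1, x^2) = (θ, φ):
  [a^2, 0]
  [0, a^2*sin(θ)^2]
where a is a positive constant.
For a 2×2 metric: det(g) = g_{11}·g_{22} - g_{12}·g_{21}
= (a^2)·(a^2*sin(θ)^2) - (0)·(0)
= a^4*sin(θ)^2 - 0
det(g) = a^4*sin(θ)^2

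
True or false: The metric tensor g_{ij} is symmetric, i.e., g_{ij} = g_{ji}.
By definition the metric is a symmetric bilinear form, g_{ij} = g_{ji}.
True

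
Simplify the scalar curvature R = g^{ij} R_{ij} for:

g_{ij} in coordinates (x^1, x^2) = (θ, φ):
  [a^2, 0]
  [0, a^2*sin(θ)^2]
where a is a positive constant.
Non-zero Christoffel symbols (Γ^k_{ij} = Γ^k_{ji}):
Γ^θ_{φ φ} = -sin(2*θ)/2
Γ^φ_{θ φ} = 1/tan(θ)
Ricci tensor (R_{ij} = R^k_{ikj}): R_{θθ} = 1, R_{θφ} = 0, R_{φφ} = sin(θ)^2
Inverse metric: g^{θθ} = 1/a^2, g^{φφ} = 1/(a^2*sin(θ)^2)
R = g^{ij} R_{ij} = (1/a^2)(1) + (1/(a^2*sin(θ)^2))(sin(θ)^2) = 2/a^2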